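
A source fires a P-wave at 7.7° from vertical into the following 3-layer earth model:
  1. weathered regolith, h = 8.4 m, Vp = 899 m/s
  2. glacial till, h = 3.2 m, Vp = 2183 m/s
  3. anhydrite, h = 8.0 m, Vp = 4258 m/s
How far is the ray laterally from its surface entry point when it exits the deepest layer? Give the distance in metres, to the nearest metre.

p = sin θ₁/V₁ = sin 7.7°/899 = 1.4904e-04 s/m is conserved through the stack.
Layer 1: θ = 7.70°; offset = 8.4·tan 7.70° = 1.136 m.
Layer 2: sin θ = p·2183 = 0.3254 → θ = 18.99°; offset = 3.2·tan 18.99° = 1.101 m.
Layer 3: sin θ = p·4258 = 0.6346 → θ = 39.39°; offset = 8.0·tan 39.39° = 6.569 m.
Total horizontal offset = 8.806 m.

9 m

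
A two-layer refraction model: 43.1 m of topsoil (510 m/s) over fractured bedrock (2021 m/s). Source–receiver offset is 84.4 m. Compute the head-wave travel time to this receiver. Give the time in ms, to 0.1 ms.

205.3 ms

θ_c = arcsin(V₁/V₂) = arcsin(510/2021) = 14.62°, cos θ_c = 0.9676.
Intercept time tᵢ = 2h cos θ_c / V₁ = 2·43.1·0.9676/510 = 0.16355 s.
t = x/V₂ + tᵢ = 84.4/2021 + 0.16355 = 0.20531 s.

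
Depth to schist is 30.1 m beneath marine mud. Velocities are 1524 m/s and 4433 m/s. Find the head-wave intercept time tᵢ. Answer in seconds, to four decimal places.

θ_c = arcsin(V₁/V₂) = arcsin(1524/4433) = 20.11°; cos θ_c = 0.9390.
tᵢ = 2h·cos θ_c / V₁ = 2·30.1·0.9390 / 1524 = 0.03709 s.

0.0371 s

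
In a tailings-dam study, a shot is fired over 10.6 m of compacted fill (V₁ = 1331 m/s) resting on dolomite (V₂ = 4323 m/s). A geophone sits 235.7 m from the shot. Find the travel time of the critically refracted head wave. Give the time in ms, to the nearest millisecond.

70 ms

t = x/V₂ + 2h·√(V₂²−V₁²)/(V₁V₂).
√(V₂²−V₁²) = √(4323²−1331²) = 4113.0 m/s; delay term = 2·10.6·4113.0/(1331·4323) = 0.01515 s.
t = 235.7/4323 + 0.01515 = 0.06968 s.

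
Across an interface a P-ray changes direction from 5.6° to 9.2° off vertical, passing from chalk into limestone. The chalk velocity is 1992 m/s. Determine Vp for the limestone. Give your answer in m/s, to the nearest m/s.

sin 5.6° = 0.0976; sin 9.2° = 0.1599.
V₂ = V₁·(sin θ₂/sin θ₁) = 1992·(0.1599/0.0976) = 3263.72 m/s.

3264 m/s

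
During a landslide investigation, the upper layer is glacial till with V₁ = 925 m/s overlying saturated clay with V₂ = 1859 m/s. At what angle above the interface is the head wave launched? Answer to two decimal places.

At critical incidence the refracted ray runs along the interface (θ₂ = 90°), so sin θ_c = V₁/V₂.
θ_c = arcsin(925/1859) = arcsin 0.4976 = 29.84°.
Measured from the interface: 90° − 29.84° = 60.16°.

60.16°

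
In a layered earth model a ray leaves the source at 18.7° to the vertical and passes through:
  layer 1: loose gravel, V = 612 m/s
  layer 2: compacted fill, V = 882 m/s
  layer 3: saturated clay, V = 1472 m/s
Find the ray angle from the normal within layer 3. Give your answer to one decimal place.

50.5°

Ray parameter p = sin 18.7° / 612 = 5.2388e-04 s/m.
sin θ_3 = p·V_3 = 5.2388e-04 × 1472 = 0.7711.
θ_3 = 50.46° from the vertical.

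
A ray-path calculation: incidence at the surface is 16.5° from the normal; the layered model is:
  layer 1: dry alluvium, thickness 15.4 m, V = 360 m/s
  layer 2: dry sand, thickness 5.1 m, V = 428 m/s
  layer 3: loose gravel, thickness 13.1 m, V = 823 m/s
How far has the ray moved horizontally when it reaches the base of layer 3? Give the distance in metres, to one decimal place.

17.6 m

Apply Snell's law at each interface; in layer i the horizontal offset is hᵢ·tan θᵢ.
Layer 1: θ = 16.50°; offset = 15.4·tan 16.50° = 4.562 m.
Layer 2: sin θ = 428·sin 16.5°/360 = 0.3377, θ = 19.73°; offset = 5.1·tan 19.73° = 1.830 m.
Layer 3: sin θ = 823·sin 16.5°/360 = 0.6493, θ = 40.49°; offset = 13.1·tan 40.49° = 11.184 m.
Total horizontal offset = 17.575 m.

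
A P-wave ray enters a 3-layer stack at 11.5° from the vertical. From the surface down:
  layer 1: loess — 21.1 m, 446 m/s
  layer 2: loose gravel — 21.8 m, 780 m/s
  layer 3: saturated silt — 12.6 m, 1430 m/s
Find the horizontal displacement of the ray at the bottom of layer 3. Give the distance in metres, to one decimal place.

22.9 m

Ray parameter p = sin 11.5° / 446 m/s = 4.4701e-04 s/m.
Layer 1: θ = 11.50°; offset = 21.1·tan 11.50° = 4.293 m.
Layer 2: sin θ = p·780 = 0.3487 → θ = 20.41°; offset = 21.8·tan 20.41° = 8.110 m.
Layer 3: sin θ = p·1430 = 0.6392 → θ = 39.73°; offset = 12.6·tan 39.73° = 10.473 m.
Total horizontal offset = 22.876 m.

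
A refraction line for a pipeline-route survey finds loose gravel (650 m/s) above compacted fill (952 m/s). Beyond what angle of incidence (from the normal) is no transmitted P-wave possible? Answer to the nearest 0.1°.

43.1°

Critical incidence: sin θ_c = V₁/V₂ = 650/952 = 0.6828.
θ_c = arcsin 0.6828 = 43.06°.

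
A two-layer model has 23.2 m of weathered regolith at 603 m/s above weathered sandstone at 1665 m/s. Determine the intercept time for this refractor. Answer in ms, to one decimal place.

tᵢ = 2h·√(V₂²−V₁²)/(V₁V₂).
√(V₂²−V₁²) = √(1665²−603²) = 1552.0 m/s.
tᵢ = 2·23.2·1552.0/(603·1665) = 0.07172 s.

71.7 ms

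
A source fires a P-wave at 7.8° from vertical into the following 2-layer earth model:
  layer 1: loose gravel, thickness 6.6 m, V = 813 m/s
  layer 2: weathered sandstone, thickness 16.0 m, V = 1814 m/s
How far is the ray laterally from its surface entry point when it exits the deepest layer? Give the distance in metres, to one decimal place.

Apply Snell's law at each interface; in layer i the horizontal offset is hᵢ·tan θᵢ.
Layer 1: θ = 7.80°; offset = 6.6·tan 7.80° = 0.904 m.
Layer 2: sin θ = 1814·sin 7.8°/813 = 0.3028, θ = 17.63°; offset = 16.0·tan 17.63° = 5.084 m.
Summing the layer offsets gives 5.988 m.

6.0 m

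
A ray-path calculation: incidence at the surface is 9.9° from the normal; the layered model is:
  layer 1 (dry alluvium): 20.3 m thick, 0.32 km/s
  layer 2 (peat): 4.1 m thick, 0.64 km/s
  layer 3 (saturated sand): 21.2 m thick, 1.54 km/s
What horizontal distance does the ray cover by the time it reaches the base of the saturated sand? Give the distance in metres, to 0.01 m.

Apply Snell's law at each interface; in layer i the horizontal offset is hᵢ·tan θᵢ.
Layer 1: θ = 9.90°; offset = 20.3·tan 9.90° = 3.5429 m.
Layer 2: sin θ = 0.64·sin 9.9°/0.32 = 0.3439, θ = 20.11°; offset = 4.1·tan 20.11° = 1.5014 m.
Layer 3: sin θ = 1.54·sin 9.9°/0.32 = 0.8274, θ = 55.83°; offset = 21.2·tan 55.83° = 31.2341 m.
Total horizontal offset = 36.2784 m.

36.28 m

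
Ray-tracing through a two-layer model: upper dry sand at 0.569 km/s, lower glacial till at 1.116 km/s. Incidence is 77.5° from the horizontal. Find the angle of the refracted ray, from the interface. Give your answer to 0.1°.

64.9°

Angle from the normal: 90° − 77.5° = 12.5°.
Snell's law: sin θ₂ = (V₂/V₁)·sin θ₁ = (1.116/0.569)·sin 12.5° = 0.4245.
θ₂ = arcsin 0.4245 = 25.12° from the normal.
From the interface: 90° − 25.12° = 64.88°.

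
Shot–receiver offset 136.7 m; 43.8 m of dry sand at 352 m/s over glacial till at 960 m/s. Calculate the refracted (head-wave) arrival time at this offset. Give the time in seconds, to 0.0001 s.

0.3739 s

t = x/V₂ + 2h·√(V₂²−V₁²)/(V₁V₂).
√(V₂²−V₁²) = √(960²−352²) = 893.1 m/s; delay term = 2·43.8·893.1/(352·960) = 0.23153 s.
t = 136.7/960 + 0.23153 = 0.37393 s.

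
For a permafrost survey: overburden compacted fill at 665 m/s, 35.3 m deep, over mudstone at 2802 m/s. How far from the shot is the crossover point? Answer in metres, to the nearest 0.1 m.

x_cross = 2h·√((V₂+V₁)/(V₂−V₁)).
(V₂+V₁)/(V₂−V₁) = (2802+665)/(2802−665) = 1.6224; √ = 1.2737.
x_cross = 2·35.3·1.2737 = 89.92 m.

89.9 m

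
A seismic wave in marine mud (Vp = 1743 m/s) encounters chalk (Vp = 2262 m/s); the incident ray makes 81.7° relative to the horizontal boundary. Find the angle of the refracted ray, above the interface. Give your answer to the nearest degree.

Convert to the normal: θ₁ = 90° − 81.7° = 8.3°.
Snell's law: sin θ₂ = (V₂/V₁)·sin θ₁ = (2262/1743)·sin 8.3° = 0.1873.
θ₂ = sin⁻¹(0.1873) = 10.80° (from vertical).
From the interface: 90° − 10.80° = 79.20°.

79°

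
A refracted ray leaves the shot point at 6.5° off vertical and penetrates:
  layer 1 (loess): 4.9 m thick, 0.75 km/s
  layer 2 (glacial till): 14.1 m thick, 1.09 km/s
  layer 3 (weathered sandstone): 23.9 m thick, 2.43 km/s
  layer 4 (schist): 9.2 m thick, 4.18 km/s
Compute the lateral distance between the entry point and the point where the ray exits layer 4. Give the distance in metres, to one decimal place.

19.8 m

p = sin θ₁/V₁ = sin 6.5°/0.75 = 1.5094e-01 s/km is conserved through the stack.
Layer 1: θ = 6.50°; offset = 4.9·tan 6.50° = 0.558 m.
Layer 2: sin θ = p·1.09 = 0.1645 → θ = 9.47°; offset = 14.1·tan 9.47° = 2.352 m.
Layer 3: sin θ = p·2.43 = 0.3668 → θ = 21.52°; offset = 23.9·tan 21.52° = 9.423 m.
Layer 4: sin θ = p·4.18 = 0.6309 → θ = 39.12°; offset = 9.2·tan 39.12° = 7.481 m.
Σ offsets = 19.814 m.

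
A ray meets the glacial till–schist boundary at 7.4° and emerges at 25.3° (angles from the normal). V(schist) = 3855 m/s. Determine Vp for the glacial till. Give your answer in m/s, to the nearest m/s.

Snell's law: sin 7.4°/V₁ = sin 25.3°/V₂.
V₁ = V₂·sin 7.4°/sin 25.3° = 3855 × 0.3014 = 1161.81 m/s.

1162 m/s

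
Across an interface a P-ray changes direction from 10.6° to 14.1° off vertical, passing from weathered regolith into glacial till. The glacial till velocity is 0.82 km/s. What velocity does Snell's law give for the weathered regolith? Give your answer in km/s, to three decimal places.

0.619 km/s

Snell's law: sin 10.6°/V₁ = sin 14.1°/V₂.
V₁ = V₂·sin 10.6°/sin 14.1° = 0.82 × 0.7551 = 0.619 km/s.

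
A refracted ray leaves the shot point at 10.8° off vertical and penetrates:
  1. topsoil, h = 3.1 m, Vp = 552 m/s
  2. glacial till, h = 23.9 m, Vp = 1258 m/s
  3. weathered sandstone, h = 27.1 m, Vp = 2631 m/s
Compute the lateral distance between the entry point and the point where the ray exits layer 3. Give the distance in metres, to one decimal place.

Ray parameter p = sin 10.8° / 552 m/s = 3.3946e-04 s/m.
Layer 1: θ = 10.80°; offset = 3.1·tan 10.80° = 0.591 m.
Layer 2: sin θ = p·1258 = 0.4270 → θ = 25.28°; offset = 23.9·tan 25.28° = 11.287 m.
Layer 3: sin θ = p·2631 = 0.8931 → θ = 63.27°; offset = 27.1·tan 63.27° = 53.806 m.
Summing the layer offsets gives 65.685 m.

65.7 m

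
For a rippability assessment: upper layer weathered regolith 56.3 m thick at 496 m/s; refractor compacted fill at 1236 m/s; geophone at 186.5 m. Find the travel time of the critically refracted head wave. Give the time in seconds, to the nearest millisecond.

0.359 s

θ_c = arcsin(V₁/V₂) = arcsin(496/1236) = 23.66°, cos θ_c = 0.9159.
Intercept time tᵢ = 2h cos θ_c / V₁ = 2·56.3·0.9159/496 = 0.20794 s.
t = x/V₂ + tᵢ = 186.5/1236 + 0.20794 = 0.35883 s.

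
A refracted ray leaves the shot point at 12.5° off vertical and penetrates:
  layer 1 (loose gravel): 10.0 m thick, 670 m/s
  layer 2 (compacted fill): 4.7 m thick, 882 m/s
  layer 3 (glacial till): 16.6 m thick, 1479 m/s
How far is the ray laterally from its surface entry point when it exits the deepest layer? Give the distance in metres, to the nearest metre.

p = sin θ₁/V₁ = sin 12.5°/670 = 3.2304e-04 s/m is conserved through the stack.
Layer 1: θ = 12.50°; offset = 10.0·tan 12.50° = 2.217 m.
Layer 2: sin θ = p·882 = 0.2849 → θ = 16.55°; offset = 4.7·tan 16.55° = 1.397 m.
Layer 3: sin θ = p·1479 = 0.4778 → θ = 28.54°; offset = 16.6·tan 28.54° = 9.028 m.
Total horizontal offset = 12.642 m.

13 m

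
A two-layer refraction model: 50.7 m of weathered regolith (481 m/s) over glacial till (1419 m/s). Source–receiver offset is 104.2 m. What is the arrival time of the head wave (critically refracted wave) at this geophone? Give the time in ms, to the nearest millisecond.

272 ms

θ_c = arcsin(V₁/V₂) = arcsin(481/1419) = 19.81°, cos θ_c = 0.9408.
Intercept time tᵢ = 2h cos θ_c / V₁ = 2·50.7·0.9408/481 = 0.19833 s.
t = x/V₂ + tᵢ = 104.2/1419 + 0.19833 = 0.27176 s.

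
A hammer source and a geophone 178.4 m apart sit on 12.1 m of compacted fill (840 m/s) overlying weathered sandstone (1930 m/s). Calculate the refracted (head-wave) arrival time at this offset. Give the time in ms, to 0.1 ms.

118.4 ms

t = x/V₂ + 2h·√(V₂²−V₁²)/(V₁V₂).
√(V₂²−V₁²) = √(1930²−840²) = 1737.6 m/s; delay term = 2·12.1·1737.6/(840·1930) = 0.02594 s.
t = 178.4/1930 + 0.02594 = 0.11837 s.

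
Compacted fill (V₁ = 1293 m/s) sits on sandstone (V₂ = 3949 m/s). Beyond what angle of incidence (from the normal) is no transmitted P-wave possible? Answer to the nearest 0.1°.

19.1°

At critical incidence the refracted ray runs along the interface (θ₂ = 90°), so sin θ_c = V₁/V₂.
θ_c = arcsin(1293/3949) = arcsin 0.3274 = 19.11°.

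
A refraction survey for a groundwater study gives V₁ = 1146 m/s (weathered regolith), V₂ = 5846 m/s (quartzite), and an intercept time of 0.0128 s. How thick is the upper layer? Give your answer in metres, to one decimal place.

h = tᵢ·V₁·V₂ / (2·√(V₂²−V₁²)).
√(V₂²−V₁²) = √(5846² − 1146²) = 5732.6 m/s.
h = 0.0128 s × 1146 × 5846 / (2 × 5732.6) = 7.48 m.

7.5 m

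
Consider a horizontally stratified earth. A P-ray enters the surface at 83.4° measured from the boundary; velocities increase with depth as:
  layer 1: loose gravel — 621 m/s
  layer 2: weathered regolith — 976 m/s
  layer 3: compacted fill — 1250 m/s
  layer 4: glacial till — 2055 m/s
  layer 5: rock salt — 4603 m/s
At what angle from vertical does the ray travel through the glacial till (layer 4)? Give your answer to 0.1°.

22.4°

From the normal: θ₁ = 90° − 83.4° = 6.6°.
Snell's law across each interface conserves sin θ / V, so sin θ_4 = V_4·sin θ₁/V₁.
sin θ_4 = 2055 × sin 6.6° / 621 = 0.3803.
θ_4 = arcsin 0.3803 = 22.36°.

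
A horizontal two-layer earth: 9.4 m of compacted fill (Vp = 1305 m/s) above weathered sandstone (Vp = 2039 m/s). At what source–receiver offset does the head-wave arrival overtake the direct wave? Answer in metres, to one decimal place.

θ_c = arcsin(1305/2039) = 39.79°, so cos θ_c = 0.7684 and tᵢ = 2h cos θ_c/V₁ = 0.0111 s.
At crossover x/V₁ = x/V₂ + tᵢ ⇒ x = tᵢ/(1/V₁ − 1/V₂) = 0.01107/(7.6628e-04 − 4.9044e-04) = 40.13 m.

40.1 m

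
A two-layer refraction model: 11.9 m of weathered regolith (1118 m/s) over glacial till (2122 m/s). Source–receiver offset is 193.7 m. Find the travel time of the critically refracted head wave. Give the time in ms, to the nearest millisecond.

θ_c = arcsin(V₁/V₂) = arcsin(1118/2122) = 31.79°, cos θ_c = 0.8500.
Intercept time tᵢ = 2h cos θ_c / V₁ = 2·11.9·0.8500/1118 = 0.01809 s.
t = x/V₂ + tᵢ = 193.7/2122 + 0.01809 = 0.10938 s.

109 ms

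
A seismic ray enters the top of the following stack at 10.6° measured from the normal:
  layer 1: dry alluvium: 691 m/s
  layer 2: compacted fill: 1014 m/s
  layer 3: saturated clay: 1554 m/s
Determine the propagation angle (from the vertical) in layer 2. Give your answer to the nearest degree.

16°

Ray parameter p = sin 10.6° / 691 = 2.6621e-04 s/m.
sin θ_2 = p·V_2 = 2.6621e-04 × 1014 = 0.2699.
θ_2 = arcsin 0.2699 = 15.66°.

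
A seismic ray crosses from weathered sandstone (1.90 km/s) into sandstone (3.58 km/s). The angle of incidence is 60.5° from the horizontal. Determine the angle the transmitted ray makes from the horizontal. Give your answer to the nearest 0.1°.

21.9°

Angle from the normal: 90° − 60.5° = 29.5°.
sin θ₁/V₁ = sin θ₂/V₂ ⇒ sin θ₂ = 3.58·sin 29.5°/1.90 = 3.58·0.4924/1.90 = 0.9278.
θ₂ = sin⁻¹(0.9278) = 68.10° (from vertical).
From the interface: 90° − 68.10° = 21.90°.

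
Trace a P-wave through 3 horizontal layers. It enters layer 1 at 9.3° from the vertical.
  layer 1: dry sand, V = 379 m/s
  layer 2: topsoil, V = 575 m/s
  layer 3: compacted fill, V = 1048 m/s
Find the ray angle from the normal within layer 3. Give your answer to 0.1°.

26.5°

Snell's law across each interface conserves sin θ / V, so sin θ_3 = V_3·sin θ₁/V₁.
sin θ_3 = 1048 × sin 9.3° / 379 = 0.4469.
θ_3 = 26.54° from the vertical.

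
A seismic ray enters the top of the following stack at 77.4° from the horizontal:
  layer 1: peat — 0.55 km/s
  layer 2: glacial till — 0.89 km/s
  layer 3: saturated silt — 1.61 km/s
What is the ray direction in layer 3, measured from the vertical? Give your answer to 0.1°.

39.7°

From the normal: θ₁ = 90° − 77.4° = 12.6°.
Ray parameter p = sin 12.6° / 0.55 = 3.9662e-01 s/km.
sin θ_3 = p·V_3 = 3.9662e-01 × 1.61 = 0.6386.
θ_3 = 39.68° from the vertical.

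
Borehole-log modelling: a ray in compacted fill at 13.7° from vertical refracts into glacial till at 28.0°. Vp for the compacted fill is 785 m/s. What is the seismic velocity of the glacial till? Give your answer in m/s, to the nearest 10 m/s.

sin 13.7° = 0.2368; sin 28.0° = 0.4695.
V₂ = V₁·(sin θ₂/sin θ₁) = 785·(0.4695/0.2368) = 1556.06 m/s.

1560 m/s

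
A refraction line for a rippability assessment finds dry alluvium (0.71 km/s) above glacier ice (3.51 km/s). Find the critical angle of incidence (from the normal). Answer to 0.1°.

Critical incidence: sin θ_c = V₁/V₂ = 0.71/3.51 = 0.2023.
θ_c = arcsin 0.2023 = 11.67°.

11.7°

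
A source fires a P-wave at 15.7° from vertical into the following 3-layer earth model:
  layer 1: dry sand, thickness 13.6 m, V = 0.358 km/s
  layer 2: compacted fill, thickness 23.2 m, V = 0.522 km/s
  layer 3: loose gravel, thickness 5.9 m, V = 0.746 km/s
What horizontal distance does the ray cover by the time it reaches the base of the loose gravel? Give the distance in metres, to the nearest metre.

Apply Snell's law at each interface; in layer i the horizontal offset is hᵢ·tan θᵢ.
Layer 1: θ = 15.70°; offset = 13.6·tan 15.70° = 3.823 m.
Layer 2: sin θ = 0.522·sin 15.7°/0.358 = 0.3946, θ = 23.24°; offset = 23.2·tan 23.24° = 9.962 m.
Layer 3: sin θ = 0.746·sin 15.7°/0.358 = 0.5639, θ = 34.32°; offset = 5.9·tan 34.32° = 4.028 m.
Σ offsets = 17.813 m.

18 m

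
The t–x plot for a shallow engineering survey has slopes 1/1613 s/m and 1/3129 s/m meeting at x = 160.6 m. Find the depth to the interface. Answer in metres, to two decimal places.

h = (x_cross/2)·√((V₂−V₁)/(V₂+V₁)).
(V₂−V₁)/(V₂+V₁) = (3129−1613)/(3129+1613) = 0.3197; √ = 0.5654.
h = (160.6/2)·0.5654 = 45.40 m.

45.40 m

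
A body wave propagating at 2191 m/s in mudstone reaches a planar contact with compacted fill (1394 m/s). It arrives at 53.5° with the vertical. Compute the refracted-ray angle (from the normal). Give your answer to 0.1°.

30.8°

Snell's law: sin θ₂ = (V₂/V₁)·sin θ₁ = (1394/2191)·sin 53.5° = 0.5114.
θ₂ = arcsin 0.5114 = 30.76° from the normal.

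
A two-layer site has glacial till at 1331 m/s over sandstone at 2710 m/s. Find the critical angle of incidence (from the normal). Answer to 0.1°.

29.4°

At critical incidence the refracted ray runs along the interface (θ₂ = 90°), so sin θ_c = V₁/V₂.
θ_c = arcsin(1331/2710) = arcsin 0.4911 = 29.42°.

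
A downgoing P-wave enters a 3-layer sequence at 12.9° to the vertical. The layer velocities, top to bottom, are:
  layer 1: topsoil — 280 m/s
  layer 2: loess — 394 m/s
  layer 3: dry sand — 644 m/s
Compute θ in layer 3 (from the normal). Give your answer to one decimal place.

30.9°

Snell's law across each interface conserves sin θ / V, so sin θ_3 = V_3·sin θ₁/V₁.
sin θ_3 = 644 × sin 12.9° / 280 = 0.5135.
θ_3 = arcsin 0.5135 = 30.90°.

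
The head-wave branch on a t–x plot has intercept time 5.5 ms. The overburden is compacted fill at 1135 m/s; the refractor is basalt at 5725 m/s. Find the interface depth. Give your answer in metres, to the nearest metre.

3 m

θ_c = arcsin(1135/5725) = 11.43°; cos θ_c = 0.9802.
tᵢ = 2h cos θ_c/V₁ ⇒ h = tᵢ·V₁/(2 cos θ_c) = 0.0055·1135/(2·0.9802) = 3.18 m.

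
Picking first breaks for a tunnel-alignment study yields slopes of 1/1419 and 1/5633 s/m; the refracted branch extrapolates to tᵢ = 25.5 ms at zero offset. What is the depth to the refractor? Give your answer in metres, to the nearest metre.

θ_c = arcsin(1419/5633) = 14.59°; cos θ_c = 0.9678.
tᵢ = 2h cos θ_c/V₁ ⇒ h = tᵢ·V₁/(2 cos θ_c) = 0.0255·1419/(2·0.9678) = 18.70 m.

19 m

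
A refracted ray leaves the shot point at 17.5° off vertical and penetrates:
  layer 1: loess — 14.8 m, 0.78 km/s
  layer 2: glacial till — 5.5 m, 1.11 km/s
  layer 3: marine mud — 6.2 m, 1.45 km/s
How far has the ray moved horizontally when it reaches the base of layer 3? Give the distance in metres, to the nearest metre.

p = sin θ₁/V₁ = sin 17.5°/0.78 = 3.8552e-01 s/km is conserved through the stack.
Layer 1: θ = 17.50°; offset = 14.8·tan 17.50° = 4.666 m.
Layer 2: sin θ = p·1.11 = 0.4279 → θ = 25.34°; offset = 5.5·tan 25.34° = 2.604 m.
Layer 3: sin θ = p·1.45 = 0.5590 → θ = 33.99°; offset = 6.2·tan 33.99° = 4.180 m.
Σ offsets = 11.450 m.

11 m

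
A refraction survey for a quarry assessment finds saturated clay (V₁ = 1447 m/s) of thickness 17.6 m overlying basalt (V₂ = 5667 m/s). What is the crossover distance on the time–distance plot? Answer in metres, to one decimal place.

45.7 m

x_cross = 2h·√((V₂+V₁)/(V₂−V₁)).
(V₂+V₁)/(V₂−V₁) = (5667+1447)/(5667−1447) = 1.6858; √ = 1.2984.
x_cross = 2·17.6·1.2984 = 45.70 m.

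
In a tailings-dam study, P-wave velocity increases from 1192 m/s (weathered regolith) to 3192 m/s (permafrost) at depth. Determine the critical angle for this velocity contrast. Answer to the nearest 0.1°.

21.9°

Critical incidence: sin θ_c = V₁/V₂ = 1192/3192 = 0.3734.
θ_c = arcsin 0.3734 = 21.93°.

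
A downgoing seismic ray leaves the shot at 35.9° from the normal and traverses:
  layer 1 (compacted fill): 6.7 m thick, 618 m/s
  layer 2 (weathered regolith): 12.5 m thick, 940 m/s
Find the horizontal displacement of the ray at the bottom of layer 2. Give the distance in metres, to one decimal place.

Ray parameter p = sin 35.9° / 618 m/s = 9.4882e-04 s/m.
Layer 1: θ = 35.90°; offset = 6.7·tan 35.90° = 4.850 m.
Layer 2: sin θ = p·940 = 0.8919 → θ = 63.11°; offset = 12.5·tan 63.11° = 24.652 m.
Total horizontal offset = 29.502 m.

29.5 m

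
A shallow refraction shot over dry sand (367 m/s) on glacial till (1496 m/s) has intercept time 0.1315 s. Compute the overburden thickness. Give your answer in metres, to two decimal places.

24.89 m

h = tᵢ·V₁·V₂ / (2·√(V₂²−V₁²)).
√(V₂²−V₁²) = √(1496² − 367²) = 1450.3 m/s.
h = 0.1315 s × 367 × 1496 / (2 × 1450.3) = 24.89 m.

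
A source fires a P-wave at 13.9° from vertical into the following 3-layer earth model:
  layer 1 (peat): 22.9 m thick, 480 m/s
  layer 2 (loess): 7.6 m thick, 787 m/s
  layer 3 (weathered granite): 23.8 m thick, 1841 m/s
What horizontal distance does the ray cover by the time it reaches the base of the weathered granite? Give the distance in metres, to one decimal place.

65.3 m

p = sin θ₁/V₁ = sin 13.9°/480 = 5.0048e-04 s/m is conserved through the stack.
Layer 1: θ = 13.90°; offset = 22.9·tan 13.90° = 5.667 m.
Layer 2: sin θ = p·787 = 0.3939 → θ = 23.20°; offset = 7.6·tan 23.20° = 3.257 m.
Layer 3: sin θ = p·1841 = 0.9214 → θ = 67.13°; offset = 23.8·tan 67.13° = 56.419 m.
Total horizontal offset = 65.343 m.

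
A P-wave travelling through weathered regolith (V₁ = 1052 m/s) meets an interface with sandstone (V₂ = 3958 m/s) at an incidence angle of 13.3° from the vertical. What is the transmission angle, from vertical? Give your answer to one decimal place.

59.9°

sin θ₁/V₁ = sin θ₂/V₂ ⇒ sin θ₂ = 3958·sin 13.3°/1052 = 3958·0.2300/1052 = 0.8655.
θ₂ = sin⁻¹(0.8655) = 59.94° (from vertical).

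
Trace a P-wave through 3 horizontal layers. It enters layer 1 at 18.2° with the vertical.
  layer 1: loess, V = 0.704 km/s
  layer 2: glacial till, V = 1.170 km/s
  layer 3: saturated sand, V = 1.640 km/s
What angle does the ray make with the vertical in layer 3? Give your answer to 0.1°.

46.7°

Snell's law across each interface conserves sin θ / V, so sin θ_3 = V_3·sin θ₁/V₁.
sin θ_3 = 1.640 × sin 18.2° / 0.704 = 0.7276.
θ_3 = 46.69° from the vertical.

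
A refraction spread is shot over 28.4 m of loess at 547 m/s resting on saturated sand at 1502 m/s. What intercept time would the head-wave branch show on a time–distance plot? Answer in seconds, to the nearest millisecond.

0.097 s

tᵢ = 2h·√(V₂²−V₁²)/(V₁V₂).
√(V₂²−V₁²) = √(1502²−547²) = 1398.9 m/s.
tᵢ = 2·28.4·1398.9/(547·1502) = 0.09671 s.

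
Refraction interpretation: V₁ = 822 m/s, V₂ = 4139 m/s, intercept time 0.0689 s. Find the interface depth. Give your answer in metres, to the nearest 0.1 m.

28.9 m

θ_c = arcsin(822/4139) = 11.46°; cos θ_c = 0.9801.
tᵢ = 2h cos θ_c/V₁ ⇒ h = tᵢ·V₁/(2 cos θ_c) = 0.0689·822/(2·0.9801) = 28.89 m.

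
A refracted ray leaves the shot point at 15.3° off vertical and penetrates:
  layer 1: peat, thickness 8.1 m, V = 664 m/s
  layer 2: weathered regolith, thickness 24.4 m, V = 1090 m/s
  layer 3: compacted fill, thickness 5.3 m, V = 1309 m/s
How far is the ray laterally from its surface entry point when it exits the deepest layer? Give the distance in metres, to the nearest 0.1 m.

17.2 m

Ray parameter p = sin 15.3° / 664 m/s = 3.9740e-04 s/m.
Layer 1: θ = 15.30°; offset = 8.1·tan 15.30° = 2.216 m.
Layer 2: sin θ = p·1090 = 0.4332 → θ = 25.67°; offset = 24.4·tan 25.67° = 11.726 m.
Layer 3: sin θ = p·1309 = 0.5202 → θ = 31.35°; offset = 5.3·tan 31.35° = 3.228 m.
Total horizontal offset = 17.171 m.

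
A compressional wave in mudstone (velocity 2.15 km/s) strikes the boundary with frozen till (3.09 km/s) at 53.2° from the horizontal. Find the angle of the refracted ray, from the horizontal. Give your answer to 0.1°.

30.6°

Angle from the normal: 90° − 53.2° = 36.8°.
sin θ₁/V₁ = sin θ₂/V₂ ⇒ sin θ₂ = 3.09·sin 36.8°/2.15 = 3.09·0.5990/2.15 = 0.8609.
θ₂ = arcsin 0.8609 = 59.42° from the normal.
From the interface: 90° − 59.42° = 30.58°.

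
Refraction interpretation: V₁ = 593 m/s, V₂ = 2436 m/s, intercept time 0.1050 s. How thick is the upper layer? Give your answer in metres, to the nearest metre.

θ_c = arcsin(593/2436) = 14.09°; cos θ_c = 0.9699.
tᵢ = 2h cos θ_c/V₁ ⇒ h = tᵢ·V₁/(2 cos θ_c) = 0.105·593/(2·0.9699) = 32.10 m.

32 m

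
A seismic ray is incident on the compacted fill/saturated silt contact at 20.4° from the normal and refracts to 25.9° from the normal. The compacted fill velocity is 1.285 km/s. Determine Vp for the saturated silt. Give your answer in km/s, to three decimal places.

1.610 km/s

sin 20.4° = 0.3486; sin 25.9° = 0.4368.
V₂ = V₁·(sin θ₂/sin θ₁) = 1.285·(0.4368/0.3486) = 1.610 km/s.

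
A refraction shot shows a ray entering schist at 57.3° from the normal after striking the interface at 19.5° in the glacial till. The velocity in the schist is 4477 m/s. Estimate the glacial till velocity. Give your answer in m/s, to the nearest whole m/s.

1776 m/s

Snell's law: sin 19.5°/V₁ = sin 57.3°/V₂.
V₁ = V₂·sin 19.5°/sin 57.3° = 4477 × 0.3967 = 1775.92 m/s.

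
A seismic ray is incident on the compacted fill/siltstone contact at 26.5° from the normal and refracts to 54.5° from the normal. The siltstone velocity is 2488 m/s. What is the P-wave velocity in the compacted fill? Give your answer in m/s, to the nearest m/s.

sin 26.5° = 0.4462; sin 54.5° = 0.8141.
V₁ = V₂·(sin θ₁/sin θ₂) = 2488·(0.4462/0.8141) = 1363.62 m/s.

1364 m/s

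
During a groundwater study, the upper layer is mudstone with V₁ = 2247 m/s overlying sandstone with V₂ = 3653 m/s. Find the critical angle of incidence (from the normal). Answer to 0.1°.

38.0°

Critical incidence: sin θ_c = V₁/V₂ = 2247/3653 = 0.6151.
θ_c = arcsin 0.6151 = 37.96°.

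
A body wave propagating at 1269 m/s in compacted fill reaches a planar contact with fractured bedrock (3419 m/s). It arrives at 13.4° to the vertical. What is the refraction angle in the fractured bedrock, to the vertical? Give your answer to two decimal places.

sin θ₁/V₁ = sin θ₂/V₂ ⇒ sin θ₂ = 3419·sin 13.4°/1269 = 3419·0.2317/1269 = 0.6244.
θ₂ = arcsin 0.6244 = 38.64° from the normal.

38.64°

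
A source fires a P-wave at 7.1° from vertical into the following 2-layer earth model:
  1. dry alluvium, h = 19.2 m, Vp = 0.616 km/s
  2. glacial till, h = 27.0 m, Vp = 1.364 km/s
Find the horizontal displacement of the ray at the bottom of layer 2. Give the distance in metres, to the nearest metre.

p = sin θ₁/V₁ = sin 7.1°/0.616 = 2.0065e-01 s/km is conserved through the stack.
Layer 1: θ = 7.10°; offset = 19.2·tan 7.10° = 2.391 m.
Layer 2: sin θ = p·1.364 = 0.2737 → θ = 15.88°; offset = 27.0·tan 15.88° = 7.683 m.
Total horizontal offset = 10.074 m.

10 m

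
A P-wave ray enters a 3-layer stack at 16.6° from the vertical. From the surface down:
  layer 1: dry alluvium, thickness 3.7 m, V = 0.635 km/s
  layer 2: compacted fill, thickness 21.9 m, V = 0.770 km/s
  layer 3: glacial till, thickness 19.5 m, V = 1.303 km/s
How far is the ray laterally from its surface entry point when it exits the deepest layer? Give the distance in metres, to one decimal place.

p = sin θ₁/V₁ = sin 16.6°/0.635 = 4.4990e-01 s/km is conserved through the stack.
Layer 1: θ = 16.60°; offset = 3.7·tan 16.60° = 1.103 m.
Layer 2: sin θ = p·0.770 = 0.3464 → θ = 20.27°; offset = 21.9·tan 20.27° = 8.088 m.
Layer 3: sin θ = p·1.303 = 0.5862 → θ = 35.89°; offset = 19.5·tan 35.89° = 14.110 m.
Summing the layer offsets gives 23.301 m.

23.3 m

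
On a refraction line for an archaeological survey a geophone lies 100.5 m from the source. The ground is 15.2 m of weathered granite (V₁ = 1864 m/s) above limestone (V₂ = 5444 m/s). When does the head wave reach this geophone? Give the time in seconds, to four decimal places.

t = x/V₂ + 2h·√(V₂²−V₁²)/(V₁V₂).
√(V₂²−V₁²) = √(5444²−1864²) = 5114.9 m/s; delay term = 2·15.2·5114.9/(1864·5444) = 0.01532 s.
t = 100.5/5444 + 0.01532 = 0.03378 s.

0.0338 s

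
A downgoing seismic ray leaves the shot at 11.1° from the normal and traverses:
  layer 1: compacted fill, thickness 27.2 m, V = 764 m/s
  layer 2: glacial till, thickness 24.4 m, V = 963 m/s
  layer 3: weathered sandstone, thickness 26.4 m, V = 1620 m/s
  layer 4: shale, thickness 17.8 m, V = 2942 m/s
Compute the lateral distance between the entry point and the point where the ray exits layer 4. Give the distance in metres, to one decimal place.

Apply Snell's law at each interface; in layer i the horizontal offset is hᵢ·tan θᵢ.
Layer 1: θ = 11.10°; offset = 27.2·tan 11.10° = 5.336 m.
Layer 2: sin θ = 963·sin 11.1°/764 = 0.2427, θ = 14.04°; offset = 24.4·tan 14.04° = 6.104 m.
Layer 3: sin θ = 1620·sin 11.1°/764 = 0.4082, θ = 24.09°; offset = 26.4·tan 24.09° = 11.806 m.
Layer 4: sin θ = 2942·sin 11.1°/764 = 0.7414, θ = 47.85°; offset = 17.8·tan 47.85° = 19.663 m.
Σ offsets = 42.909 m.

42.9 m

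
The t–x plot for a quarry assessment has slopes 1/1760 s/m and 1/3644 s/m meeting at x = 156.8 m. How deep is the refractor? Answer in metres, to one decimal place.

x_cross = 2h·√((V₂+V₁)/(V₂−V₁)) → h = x_cross / (2·√((V₂+V₁)/(V₂−V₁))).
√((V₂+V₁)/(V₂−V₁)) = √((3644+1760)/(3644−1760)) = 1.6936.
h = 156.8 / (2·1.6936) = 46.29 m.

46.3 m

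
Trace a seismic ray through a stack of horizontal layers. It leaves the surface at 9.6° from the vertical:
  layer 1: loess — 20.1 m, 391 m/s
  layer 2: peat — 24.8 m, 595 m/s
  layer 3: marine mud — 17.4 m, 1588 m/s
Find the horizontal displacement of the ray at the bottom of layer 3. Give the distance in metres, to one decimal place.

25.9 m

Apply Snell's law at each interface; in layer i the horizontal offset is hᵢ·tan θᵢ.
Layer 1: θ = 9.60°; offset = 20.1·tan 9.60° = 3.400 m.
Layer 2: sin θ = 595·sin 9.6°/391 = 0.2538, θ = 14.70°; offset = 24.8·tan 14.70° = 6.507 m.
Layer 3: sin θ = 1588·sin 9.6°/391 = 0.6773, θ = 42.63°; offset = 17.4·tan 42.63° = 16.019 m.
Σ offsets = 25.926 m.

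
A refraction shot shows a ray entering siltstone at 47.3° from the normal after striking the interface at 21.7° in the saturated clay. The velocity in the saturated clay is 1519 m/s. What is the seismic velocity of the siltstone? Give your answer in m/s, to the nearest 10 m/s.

Snell's law: sin 21.7°/V₁ = sin 47.3°/V₂.
V₂ = V₁·sin 47.3°/sin 21.7° = 1519 × 1.9876 = 3019.19 m/s.

3020 m/s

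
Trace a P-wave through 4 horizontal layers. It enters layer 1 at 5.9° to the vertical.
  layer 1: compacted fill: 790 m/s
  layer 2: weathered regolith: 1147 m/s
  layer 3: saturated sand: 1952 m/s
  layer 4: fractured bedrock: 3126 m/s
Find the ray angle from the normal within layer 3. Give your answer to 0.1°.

Ray parameter p = sin 5.9° / 790 = 1.3012e-04 s/m.
sin θ_3 = p·V_3 = 1.3012e-04 × 1952 = 0.2540.
θ_3 = 14.71° from the vertical.

14.7°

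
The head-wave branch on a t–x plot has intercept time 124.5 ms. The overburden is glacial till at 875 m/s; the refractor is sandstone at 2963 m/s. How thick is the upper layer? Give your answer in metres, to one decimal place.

57.0 m

h = tᵢ·V₁·V₂ / (2·√(V₂²−V₁²)).
√(V₂²−V₁²) = √(2963² − 875²) = 2830.9 m/s.
h = 0.1245 s × 875 × 2963 / (2 × 2830.9) = 57.01 m.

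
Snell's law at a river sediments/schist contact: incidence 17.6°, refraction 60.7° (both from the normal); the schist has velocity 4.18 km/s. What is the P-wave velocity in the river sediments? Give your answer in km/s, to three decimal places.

Snell's law: sin 17.6°/V₁ = sin 60.7°/V₂.
V₁ = V₂·sin 17.6°/sin 60.7° = 4.18 × 0.3467 = 1.449 km/s.

1.449 km/s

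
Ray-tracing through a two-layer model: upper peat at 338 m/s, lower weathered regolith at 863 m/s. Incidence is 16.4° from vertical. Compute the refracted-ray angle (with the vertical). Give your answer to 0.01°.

Snell's law: sin θ₂ = (V₂/V₁)·sin θ₁ = (863/338)·sin 16.4° = 0.7209.
θ₂ = sin⁻¹(0.7209) = 46.13° (from vertical).

46.13°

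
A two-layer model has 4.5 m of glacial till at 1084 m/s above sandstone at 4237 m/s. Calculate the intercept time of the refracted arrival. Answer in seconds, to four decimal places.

0.0080 s

θ_c = arcsin(V₁/V₂) = arcsin(1084/4237) = 14.82°; cos θ_c = 0.9667.
tᵢ = 2h·cos θ_c / V₁ = 2·4.5·0.9667 / 1084 = 0.00803 s.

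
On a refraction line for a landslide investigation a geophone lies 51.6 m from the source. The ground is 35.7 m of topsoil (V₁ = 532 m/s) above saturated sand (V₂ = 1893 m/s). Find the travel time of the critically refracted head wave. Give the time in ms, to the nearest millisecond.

156 ms

t = x/V₂ + 2h·√(V₂²−V₁²)/(V₁V₂).
√(V₂²−V₁²) = √(1893²−532²) = 1816.7 m/s; delay term = 2·35.7·1816.7/(532·1893) = 0.12880 s.
t = 51.6/1893 + 0.12880 = 0.15606 s.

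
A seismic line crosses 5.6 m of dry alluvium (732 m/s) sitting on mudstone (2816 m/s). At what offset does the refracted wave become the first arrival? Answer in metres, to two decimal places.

θ_c = arcsin(732/2816) = 15.07°, so cos θ_c = 0.9656 and tᵢ = 2h cos θ_c/V₁ = 0.0148 s.
At crossover x/V₁ = x/V₂ + tᵢ ⇒ x = tᵢ/(1/V₁ − 1/V₂) = 0.01477/(1.3661e-03 − 3.5511e-04) = 14.61 m.

14.61 m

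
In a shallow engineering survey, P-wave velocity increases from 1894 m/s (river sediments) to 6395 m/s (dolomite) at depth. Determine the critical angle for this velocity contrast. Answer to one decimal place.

17.2°

At critical incidence the refracted ray runs along the interface (θ₂ = 90°), so sin θ_c = V₁/V₂.
θ_c = arcsin(1894/6395) = arcsin 0.2962 = 17.23°.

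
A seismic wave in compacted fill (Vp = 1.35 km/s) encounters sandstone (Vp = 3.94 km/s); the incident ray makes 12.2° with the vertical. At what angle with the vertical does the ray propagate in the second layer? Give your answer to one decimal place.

38.1°

Snell's law: sin θ₂ = (V₂/V₁)·sin θ₁ = (3.94/1.35)·sin 12.2° = 0.6168.
θ₂ = arcsin 0.6168 = 38.08° from the normal.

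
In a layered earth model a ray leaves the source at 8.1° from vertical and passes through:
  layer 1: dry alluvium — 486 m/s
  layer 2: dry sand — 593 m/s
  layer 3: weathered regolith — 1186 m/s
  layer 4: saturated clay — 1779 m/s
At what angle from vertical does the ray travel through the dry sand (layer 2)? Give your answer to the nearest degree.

Snell's law across each interface conserves sin θ / V, so sin θ_2 = V_2·sin θ₁/V₁.
sin θ_2 = 593 × sin 8.1° / 486 = 0.1719.
θ_2 = 9.90° from the vertical.

10°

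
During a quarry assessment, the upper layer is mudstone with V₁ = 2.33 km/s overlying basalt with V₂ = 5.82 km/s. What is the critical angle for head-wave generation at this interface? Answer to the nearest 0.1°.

23.6°

At critical incidence the refracted ray runs along the interface (θ₂ = 90°), so sin θ_c = V₁/V₂.
θ_c = arcsin(2.33/5.82) = arcsin 0.4003 = 23.60°.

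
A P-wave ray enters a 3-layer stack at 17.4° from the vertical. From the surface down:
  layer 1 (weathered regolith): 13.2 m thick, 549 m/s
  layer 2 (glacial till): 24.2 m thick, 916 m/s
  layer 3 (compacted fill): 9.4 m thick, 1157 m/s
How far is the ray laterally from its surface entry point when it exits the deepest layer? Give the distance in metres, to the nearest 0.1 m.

Apply Snell's law at each interface; in layer i the horizontal offset is hᵢ·tan θᵢ.
Layer 1: θ = 17.40°; offset = 13.2·tan 17.40° = 4.137 m.
Layer 2: sin θ = 916·sin 17.4°/549 = 0.4989, θ = 29.93°; offset = 24.2·tan 29.93° = 13.933 m.
Layer 3: sin θ = 1157·sin 17.4°/549 = 0.6302, θ = 39.07°; offset = 9.4·tan 39.07° = 7.630 m.
Summing the layer offsets gives 25.699 m.

25.7 m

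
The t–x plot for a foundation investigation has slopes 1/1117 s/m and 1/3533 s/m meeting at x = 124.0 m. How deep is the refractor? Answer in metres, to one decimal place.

44.7 m

h = (x_cross/2)·√((V₂−V₁)/(V₂+V₁)).
(V₂−V₁)/(V₂+V₁) = (3533−1117)/(3533+1117) = 0.5196; √ = 0.7208.
h = (124.0/2)·0.7208 = 44.69 m.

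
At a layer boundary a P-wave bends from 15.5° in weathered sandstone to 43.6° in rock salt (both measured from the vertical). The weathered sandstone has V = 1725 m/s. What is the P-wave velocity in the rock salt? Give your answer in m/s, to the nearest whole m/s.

sin 15.5° = 0.2672; sin 43.6° = 0.6896.
V₂ = V₁·(sin θ₂/sin θ₁) = 1725·(0.6896/0.2672) = 4451.43 m/s.

4451 m/s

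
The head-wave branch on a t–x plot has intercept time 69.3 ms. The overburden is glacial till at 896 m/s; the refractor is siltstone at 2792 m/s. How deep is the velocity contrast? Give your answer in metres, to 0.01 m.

32.78 m

h = tᵢ·V₁·V₂ / (2·√(V₂²−V₁²)).
√(V₂²−V₁²) = √(2792² − 896²) = 2644.3 m/s.
h = 0.0693 s × 896 × 2792 / (2 × 2644.3) = 32.78 m.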